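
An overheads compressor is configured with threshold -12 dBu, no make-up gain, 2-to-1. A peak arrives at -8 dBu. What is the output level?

-10 dBu

-8 dBu sits 4 dB over threshold.
The 4 dB excess becomes 2 dB after 2:1 reduction.
So the level is -12 + 2 = -10 dBu.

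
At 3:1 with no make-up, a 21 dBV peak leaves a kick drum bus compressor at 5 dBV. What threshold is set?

Gain reduction = 21 − 5 = 16 dB; output overshoot = GR / (R − 1) = 16 / 2 = 8 dB.
Threshold = output − output overshoot = 5 − 8 = -3 dBV.

-3 dBV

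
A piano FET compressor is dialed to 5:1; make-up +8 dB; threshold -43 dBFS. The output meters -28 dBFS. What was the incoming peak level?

Before make-up, the level was -28 − 8 = -36 dBFS.
Post-compression overshoot = -36 − (-43) = 7 dB.
Input overshoot = R × output overshoot = 35 dB → input = -43 + 35 = -8 dBFS.

-8 dBFS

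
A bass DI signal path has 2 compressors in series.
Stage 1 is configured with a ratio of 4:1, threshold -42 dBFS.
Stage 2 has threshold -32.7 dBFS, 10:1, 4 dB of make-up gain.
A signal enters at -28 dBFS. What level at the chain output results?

-34.5 dBFS

Stage 1: overshoot 14 dB → 14/4 = 3.5 dB → -38.5 dBFS.
Stage 2: -38.5 dBFS ≤ -32.7 dBFS, so stage 2 doesn't engage; make-up brings it to -34.5 dBFS.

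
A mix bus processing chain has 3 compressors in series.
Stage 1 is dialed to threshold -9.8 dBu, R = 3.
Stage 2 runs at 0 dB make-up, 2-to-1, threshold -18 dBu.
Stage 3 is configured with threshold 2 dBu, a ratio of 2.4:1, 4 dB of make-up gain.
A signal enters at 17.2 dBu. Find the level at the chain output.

-5.4 dBu

Stage 1: overshoot 27 dB → 27/3 = 9 dB → -0.8 dBu.
Stage 2: 17.2 dB above -18 dBu, reduced 2:1 to 8.6 dB above → -9.4 dBu.
Stage 3: -9.4 dBu ≤ 2 dBu, so stage 3 doesn't engage; make-up brings it to -5.4 dBu.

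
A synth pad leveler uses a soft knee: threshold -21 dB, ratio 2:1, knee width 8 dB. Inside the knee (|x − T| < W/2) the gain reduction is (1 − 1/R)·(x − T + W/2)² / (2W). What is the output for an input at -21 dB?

x − T + W/2 = -21 − (-21) + 4 = 4.
GR = (1 − 1/2) × 4² / 16 = 0.5 × 16 / 16 = 0.5 dB.
Output = -21 − 0.5 = -21.5 dB.

-21.5 dB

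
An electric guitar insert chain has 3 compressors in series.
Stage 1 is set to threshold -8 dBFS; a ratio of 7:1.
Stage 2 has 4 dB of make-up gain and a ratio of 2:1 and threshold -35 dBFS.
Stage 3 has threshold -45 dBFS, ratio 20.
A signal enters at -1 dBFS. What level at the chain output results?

-43.6 dBFS

Stage 1: -1 dBFS is 7 dB over -8 dBFS; at 7:1 that becomes 1 dB over, giving -7 dBFS.
Stage 2: overshoot 28 dB → 28/2 = 14 dB → -21 dBFS; +4 dB make-up → -17 dBFS.
Stage 3: overshoot 28 dB → 28/20 = 1.4 dB → -43.6 dBFS.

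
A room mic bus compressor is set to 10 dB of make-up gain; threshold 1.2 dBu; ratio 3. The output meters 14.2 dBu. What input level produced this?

10.2 dBu

Remove make-up: 14.2 − 10 = 4.2 dBu.
The compressed level sits 4.2 − 1.2 = 3 dB over threshold.
Undo the ratio: input overshoot = 3 × 3 = 9 dB, giving input = 10.2 dBu.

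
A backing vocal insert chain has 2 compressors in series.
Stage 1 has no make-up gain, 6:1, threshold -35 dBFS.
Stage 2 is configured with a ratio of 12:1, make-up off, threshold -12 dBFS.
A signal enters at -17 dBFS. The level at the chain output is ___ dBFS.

-32 dBFS

Stage 1: overshoot 18 dB → 18/6 = 3 dB → -32 dBFS.
Stage 2: below threshold (-32 ≤ -12); passes unchanged; output -32 dBFS.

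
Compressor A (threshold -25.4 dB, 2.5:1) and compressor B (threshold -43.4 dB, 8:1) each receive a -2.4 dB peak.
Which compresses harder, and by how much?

B, by 22.075 dB

A: GR = 23 − 23/2.5 = 13.8 dB.
B: GR = 41 − 41/8 = 35.875 dB.
B applies 22.075 dB more gain reduction.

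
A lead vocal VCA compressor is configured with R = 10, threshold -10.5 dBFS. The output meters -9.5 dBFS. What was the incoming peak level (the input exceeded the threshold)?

Post-compression overshoot = -9.5 − (-10.5) = 1 dB.
Undo the ratio: input overshoot = 1 × 10 = 10 dB, giving input = -0.5 dBFS.

-0.5 dBFS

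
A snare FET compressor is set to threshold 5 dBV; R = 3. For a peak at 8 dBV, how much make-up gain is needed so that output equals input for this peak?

2 dB

Without make-up, output = threshold + overshoot/3 = 5 + 1 = 6 dBV.
Gap to target: 2 dB.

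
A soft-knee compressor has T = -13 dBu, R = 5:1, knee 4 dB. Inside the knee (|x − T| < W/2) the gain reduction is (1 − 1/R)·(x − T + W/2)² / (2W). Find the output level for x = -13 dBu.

x − T + W/2 = -13 − (-13) + 2 = 2.
GR = (1 − 1/5) × 2² / 8 = 0.8 × 4 / 8 = 0.4 dB.
Output = -13 − 0.4 = -13.4 dBu.

-13.4 dBu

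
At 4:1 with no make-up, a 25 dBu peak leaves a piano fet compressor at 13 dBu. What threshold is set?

Input is 16 dB above T (since output overshoot × R = input overshoot: (13 − T)·4 = 25 − T gives T = 9 dBu).
Check: 9 + (25 − 9)/4 = 9 + 4 = 13 dBu. ✓

9 dBu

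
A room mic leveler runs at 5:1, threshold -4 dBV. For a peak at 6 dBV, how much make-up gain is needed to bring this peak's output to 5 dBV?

Overshoot 10 dB → 10/5 = 2 dB after compression, so the compressed level is -4 + 2 = -2 dBV.
Make-up = target − compressed = 5 − (-2) = 7 dB.

7 dB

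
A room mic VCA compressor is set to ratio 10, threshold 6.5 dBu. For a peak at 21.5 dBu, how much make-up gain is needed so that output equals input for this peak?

13.5 dB

Overshoot 15 dB → 15/10 = 1.5 dB after compression, so the compressed level is 6.5 + 1.5 = 8 dBu.
Make-up = target − compressed = 21.5 − 8 = 13.5 dB.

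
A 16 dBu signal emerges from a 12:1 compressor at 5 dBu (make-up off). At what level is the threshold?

4 dBu

Input is 12 dB above T (since output overshoot × R = input overshoot: (5 − T)·12 = 16 − T gives T = 4 dBu).
Check: 4 + (16 − 4)/12 = 4 + 1 = 5 dBu. ✓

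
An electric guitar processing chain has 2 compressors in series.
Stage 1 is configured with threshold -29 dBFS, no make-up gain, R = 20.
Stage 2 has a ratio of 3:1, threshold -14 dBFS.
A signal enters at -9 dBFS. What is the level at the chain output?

Stage 1: -9 dBFS is 20 dB over -29 dBFS; at 20:1 that becomes 1 dB over, giving -28 dBFS.
Stage 2: -28 dBFS is at or below the -14 dBFS threshold — no compression; output -28 dBFS.

-28 dBFS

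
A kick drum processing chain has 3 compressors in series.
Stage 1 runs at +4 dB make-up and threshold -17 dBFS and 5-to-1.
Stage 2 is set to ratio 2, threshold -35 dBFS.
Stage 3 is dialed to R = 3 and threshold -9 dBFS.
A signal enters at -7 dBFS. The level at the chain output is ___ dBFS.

-23 dBFS

Stage 1: 10 dB above -17 dBFS, reduced 5:1 to 2 dB above → -15 dBFS; +4 dB make-up → -11 dBFS.
Stage 2: -11 dBFS is 24 dB over -35 dBFS; at 2:1 that becomes 12 dB over, giving -23 dBFS.
Stage 3: -23 dBFS is at or below the -9 dBFS threshold — no compression; output -23 dBFS.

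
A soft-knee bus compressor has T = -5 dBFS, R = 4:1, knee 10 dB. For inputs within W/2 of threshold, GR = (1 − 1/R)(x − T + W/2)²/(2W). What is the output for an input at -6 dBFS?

x − T + W/2 = -6 − (-5) + 5 = 4.
GR = (1 − 1/4) × 4² / 20 = 0.75 × 16 / 20 = 0.6 dB.
Output = -6 − 0.6 = -6.6 dBFS.

-6.6 dBFS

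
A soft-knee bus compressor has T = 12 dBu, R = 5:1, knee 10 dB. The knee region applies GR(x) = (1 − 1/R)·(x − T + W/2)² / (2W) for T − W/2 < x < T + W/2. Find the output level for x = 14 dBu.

x − T + W/2 = 14 − 12 + 5 = 7.
GR = (1 − 1/5) × 7² / 20 = 0.8 × 49 / 20 = 1.96 dB.
Output = 14 − 1.96 = 12.04 dBu.

12.04 dBu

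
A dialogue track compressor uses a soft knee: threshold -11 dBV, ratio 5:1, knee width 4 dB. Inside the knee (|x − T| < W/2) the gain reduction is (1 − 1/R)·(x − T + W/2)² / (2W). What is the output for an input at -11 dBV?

-11.4 dBV

x − T + W/2 = -11 − (-11) + 2 = 2.
GR = (1 − 1/5) × 2² / 8 = 0.8 × 4 / 8 = 0.4 dB.
Output = -11 − 0.4 = -11.4 dBV.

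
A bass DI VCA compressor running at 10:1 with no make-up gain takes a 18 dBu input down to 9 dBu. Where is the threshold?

8 dBu

Gain reduction = 18 − 9 = 9 dB; output overshoot = GR / (R − 1) = 9 / 9 = 1 dB.
Threshold = output − output overshoot = 9 − 1 = 8 dBu.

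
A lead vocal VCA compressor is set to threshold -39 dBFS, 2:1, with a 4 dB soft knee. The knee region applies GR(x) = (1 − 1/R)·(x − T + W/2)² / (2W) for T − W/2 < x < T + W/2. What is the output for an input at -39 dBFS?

-39.25 dBFS

x − T + W/2 = -39 − (-39) + 2 = 2.
GR = (1 − 1/2) × 2² / 8 = 0.5 × 4 / 8 = 0.25 dB.
Output = -39 − 0.25 = -39.25 dBFS.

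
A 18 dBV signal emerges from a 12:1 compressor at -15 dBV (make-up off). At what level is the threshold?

-18 dBV

Input is 36 dB above T (since output overshoot × R = input overshoot: (-15 − T)·12 = 18 − T gives T = -18 dBV).
Check: -18 + (18 − (-18))/12 = -18 + 3 = -15 dBV. ✓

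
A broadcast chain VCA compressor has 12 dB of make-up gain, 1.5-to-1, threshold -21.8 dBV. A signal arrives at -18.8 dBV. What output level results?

Overshoot: -18.8 − (-21.8) = 3 dB.
The 3 dB excess becomes 2 dB after 1.5:1 reduction.
Output = -21.8 + 2 = -19.8 dBV; make-up adds 12 dB, giving -7.8 dBV.

-7.8 dBV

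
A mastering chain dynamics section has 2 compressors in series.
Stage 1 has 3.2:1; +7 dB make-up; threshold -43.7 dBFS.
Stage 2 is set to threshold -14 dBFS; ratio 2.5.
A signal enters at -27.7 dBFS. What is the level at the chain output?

Stage 1: -27.7 dBFS is 16 dB over -43.7 dBFS; at 3.2:1 that becomes 5 dB over, giving -38.7 dBFS; +7 dB make-up → -31.7 dBFS.
Stage 2: -31.7 dBFS is at or below the -14 dBFS threshold — no compression; output -31.7 dBFS.

-31.7 dBFS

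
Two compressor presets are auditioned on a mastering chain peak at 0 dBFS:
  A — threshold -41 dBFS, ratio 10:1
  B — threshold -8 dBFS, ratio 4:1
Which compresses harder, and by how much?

A: overshoot 41 dB → output overshoot 4.1 dB → GR 36.9 dB.
B: overshoot 8 dB → output overshoot 2 dB → GR 6 dB.
A reduces 30.9 dB more.

A, by 30.9 dB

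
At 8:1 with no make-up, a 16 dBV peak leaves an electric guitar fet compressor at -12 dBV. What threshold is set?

-16 dBV

Let T be the threshold. Output overshoot = (input overshoot)/R, so -12 − T = (16 − T)/8.
8·(-12 − T) = 16 − T → 7·T = -96 − 16 = -112.
T = -112/7 = -16 dBV.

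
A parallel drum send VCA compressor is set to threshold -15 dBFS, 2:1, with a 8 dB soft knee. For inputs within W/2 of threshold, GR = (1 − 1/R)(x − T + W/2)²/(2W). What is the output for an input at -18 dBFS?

x − T + W/2 = -18 − (-15) + 4 = 1.
GR = (1 − 1/2) × 1² / 16 = 0.5 × 1 / 16 = 0.03125 dB.
Output = -18 − 0.03125 = -18.03125 dBFS.

-18.03125 dBFS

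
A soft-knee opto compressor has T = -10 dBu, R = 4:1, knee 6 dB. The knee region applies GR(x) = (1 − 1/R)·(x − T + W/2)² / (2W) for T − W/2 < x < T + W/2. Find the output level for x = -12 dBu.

x − T + W/2 = -12 − (-10) + 3 = 1.
GR = (1 − 1/4) × 1² / 12 = 0.75 × 1 / 12 = 0.0625 dB.
Output = -12 − 0.0625 = -12.0625 dBu.

-12.0625 dBu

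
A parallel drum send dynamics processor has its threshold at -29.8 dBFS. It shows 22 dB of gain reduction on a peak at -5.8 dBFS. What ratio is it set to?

12:1

Input overshoot = -5.8 − (-29.8) = 24 dB.
Output overshoot = 24 − 22 = 2 dB.
Ratio = input overshoot / output overshoot = 24 / 2 = 12.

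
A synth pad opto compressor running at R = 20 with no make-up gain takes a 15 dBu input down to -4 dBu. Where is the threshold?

Let T be the threshold. Output overshoot = (input overshoot)/R, so -4 − T = (15 − T)/20.
20·(-4 − T) = 15 − T → 19·T = -80 − 15 = -95.
T = -95/19 = -5 dBu.

-5 dBu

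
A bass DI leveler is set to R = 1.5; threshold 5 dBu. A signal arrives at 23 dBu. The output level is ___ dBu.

The input is 18 dB above the 5 dBu threshold.
At 1.5:1 the overshoot is divided by 1.5, leaving 12 dB above threshold.
That puts the output at 17 dBu.

17 dBu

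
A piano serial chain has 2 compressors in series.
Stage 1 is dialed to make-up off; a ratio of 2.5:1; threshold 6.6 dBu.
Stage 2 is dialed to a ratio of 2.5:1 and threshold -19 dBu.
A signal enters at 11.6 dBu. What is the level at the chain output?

-7.96 dBu

Stage 1: 11.6 dBu is 5 dB over 6.6 dBu; at 2.5:1 that becomes 2 dB over, giving 8.6 dBu.
Stage 2: overshoot 27.6 dB → 27.6/2.5 = 11.04 dB → -7.96 dBu.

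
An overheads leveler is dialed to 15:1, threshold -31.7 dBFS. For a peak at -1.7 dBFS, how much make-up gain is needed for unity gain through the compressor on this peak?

Without make-up, output = threshold + overshoot/15 = -31.7 + 2 = -29.7 dBFS.
Gap to target: 28 dB.

28 dB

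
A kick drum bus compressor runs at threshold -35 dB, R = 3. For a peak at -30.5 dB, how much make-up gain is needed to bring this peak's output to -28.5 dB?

The peak compresses to -35 + 4.5/3 = -33.5 dB.
To reach -28.5 dB requires -28.5 − (-33.5) = 5 dB of make-up.

5 dB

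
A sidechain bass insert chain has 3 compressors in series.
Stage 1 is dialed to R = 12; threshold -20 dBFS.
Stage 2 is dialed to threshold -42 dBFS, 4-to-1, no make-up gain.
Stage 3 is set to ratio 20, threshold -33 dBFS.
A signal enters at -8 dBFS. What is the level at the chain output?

Stage 1: 12 dB above -20 dBFS, reduced 12:1 to 1 dB above → -19 dBFS.
Stage 2: 23 dB above -42 dBFS, reduced 4:1 to 5.75 dB above → -36.25 dBFS.
Stage 3: below threshold (-36.25 ≤ -33); passes unchanged; output -36.25 dBFS.

-36.25 dBFS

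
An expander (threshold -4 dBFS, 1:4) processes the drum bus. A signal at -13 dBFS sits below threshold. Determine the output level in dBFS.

-40 dBFS

Below threshold, a 1:4 expander applies gain = (4−1)×(T − x) of attenuation.
(4−1) × 9 = 27 dB, so output = -13 − 27 = -40 dBFS.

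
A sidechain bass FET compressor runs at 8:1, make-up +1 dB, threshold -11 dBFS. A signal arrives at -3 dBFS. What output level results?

The input is 8 dB above the -11 dBFS threshold.
At 8:1 the overshoot is divided by 8, leaving 1 dB above threshold.
That puts the output at -10 dBFS; make-up adds 1 dB, giving -9 dBFS.

-9 dBFS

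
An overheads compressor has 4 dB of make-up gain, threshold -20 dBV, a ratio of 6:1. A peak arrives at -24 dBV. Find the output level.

-24 dBV is 4 dB below the -20 dBV threshold, so no gain reduction is applied.
Make-up gain adds 4 dB: -24 + 4 = -20 dBV.

-20 dBV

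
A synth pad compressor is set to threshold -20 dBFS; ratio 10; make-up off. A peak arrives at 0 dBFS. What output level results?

The input is 20 dB above the -20 dBFS threshold.
At 10:1 the overshoot is divided by 10, leaving 2 dB above threshold.
Output = -20 + 2 = -18 dBFS.

-18 dBFS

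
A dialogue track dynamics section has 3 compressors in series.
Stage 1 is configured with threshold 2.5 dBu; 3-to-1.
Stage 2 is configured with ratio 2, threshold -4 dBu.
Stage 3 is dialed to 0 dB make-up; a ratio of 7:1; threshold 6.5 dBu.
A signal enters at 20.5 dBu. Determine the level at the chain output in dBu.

Stage 1: overshoot 18 dB → 18/3 = 6 dB → 8.5 dBu.
Stage 2: overshoot 12.5 dB → 12.5/2 = 6.25 dB → 2.25 dBu.
Stage 3: below threshold (2.25 ≤ 6.5); passes unchanged; output 2.25 dBu.

2.25 dBu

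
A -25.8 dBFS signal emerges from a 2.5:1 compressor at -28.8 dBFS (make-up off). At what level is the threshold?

-30.8 dBFS

Let T be the threshold. Output overshoot = (input overshoot)/R, so -28.8 − T = (-25.8 − T)/2.5.
2.5·(-28.8 − T) = -25.8 − T → 1.5·T = -72 − (-25.8) = -46.2.
T = -46.2/1.5 = -30.8 dBFS.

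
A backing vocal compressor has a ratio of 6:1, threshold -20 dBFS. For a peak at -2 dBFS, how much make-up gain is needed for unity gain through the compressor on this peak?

15 dB

Without make-up, output = threshold + overshoot/6 = -20 + 3 = -17 dBFS.
Gap to target: 15 dB.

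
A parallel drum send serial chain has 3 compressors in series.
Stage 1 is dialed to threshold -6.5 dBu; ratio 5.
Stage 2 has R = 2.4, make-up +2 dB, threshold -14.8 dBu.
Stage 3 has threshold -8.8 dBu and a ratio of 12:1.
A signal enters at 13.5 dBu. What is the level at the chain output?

Stage 1: overshoot 20 dB → 20/5 = 4 dB → -2.5 dBu.
Stage 2: -2.5 dBu is 12.3 dB over -14.8 dBu; at 2.4:1 that becomes 5.125 dB over, giving -9.675 dBu; +2 dB make-up → -7.675 dBu.
Stage 3: -7.675 dBu is 1.125 dB over -8.8 dBu; at 12:1 that becomes 0.09375 dB over, giving -8.70625 dBu.

-8.70625 dBu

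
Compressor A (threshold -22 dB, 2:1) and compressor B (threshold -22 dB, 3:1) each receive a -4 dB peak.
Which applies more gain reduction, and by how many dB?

B, by 3 dB

A: 18 dB over, compressed to 9 dB over, so 9 dB of GR.
B: 18 dB over, compressed to 6 dB over, so 12 dB of GR.
B applies 3 dB more gain reduction.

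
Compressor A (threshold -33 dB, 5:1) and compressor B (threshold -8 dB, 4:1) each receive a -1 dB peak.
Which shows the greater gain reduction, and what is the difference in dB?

A, by 20.35 dB

A: GR = 32 − 32/5 = 25.6 dB.
B: GR = 7 − 7/4 = 5.25 dB.
A reduces 20.35 dB more.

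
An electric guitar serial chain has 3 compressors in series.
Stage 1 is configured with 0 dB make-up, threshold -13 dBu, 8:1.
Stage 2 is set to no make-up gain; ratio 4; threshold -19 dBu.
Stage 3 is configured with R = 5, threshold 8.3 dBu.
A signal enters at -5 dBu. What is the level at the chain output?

Stage 1: overshoot 8 dB → 8/8 = 1 dB → -12 dBu.
Stage 2: -12 dBu is 7 dB over -19 dBu; at 4:1 that becomes 1.75 dB over, giving -17.25 dBu.
Stage 3: -17.25 dBu ≤ 8.3 dBu, so stage 3 doesn't engage; output -17.25 dBu.

-17.25 dBu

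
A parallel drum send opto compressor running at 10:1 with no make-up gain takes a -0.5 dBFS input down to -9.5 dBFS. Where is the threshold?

Gain reduction = -0.5 − (-9.5) = 9 dB; output overshoot = GR / (R − 1) = 9 / 9 = 1 dB.
Threshold = output − output overshoot = -9.5 − 1 = -10.5 dBFS.

-10.5 dBFS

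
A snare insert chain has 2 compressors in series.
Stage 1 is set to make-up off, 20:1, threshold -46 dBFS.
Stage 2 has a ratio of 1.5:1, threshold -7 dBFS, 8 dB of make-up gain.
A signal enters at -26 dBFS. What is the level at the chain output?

Stage 1: 20 dB above -46 dBFS, reduced 20:1 to 1 dB above → -45 dBFS.
Stage 2: below threshold (-45 ≤ -7); passes unchanged; make-up brings it to -37 dBFS.

-37 dBFS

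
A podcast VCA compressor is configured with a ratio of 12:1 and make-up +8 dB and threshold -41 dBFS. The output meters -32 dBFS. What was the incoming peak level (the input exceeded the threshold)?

-29 dBFS

Stripping the +8 dB make-up gives -40 dBFS at the gain stage.
That's 1 dB above the -41 dBFS threshold.
Before 12:1 compression the overshoot was 1 × 12 = 12 dB, so input = -41 + 12 = -29 dBFS.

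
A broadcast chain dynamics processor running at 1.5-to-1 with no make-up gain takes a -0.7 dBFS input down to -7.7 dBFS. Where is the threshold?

Gain reduction = -0.7 − (-7.7) = 7 dB; output overshoot = GR / (R − 1) = 7 / 0.5 = 14 dB.
Threshold = output − output overshoot = -7.7 − 14 = -21.7 dBFS.

-21.7 dBFS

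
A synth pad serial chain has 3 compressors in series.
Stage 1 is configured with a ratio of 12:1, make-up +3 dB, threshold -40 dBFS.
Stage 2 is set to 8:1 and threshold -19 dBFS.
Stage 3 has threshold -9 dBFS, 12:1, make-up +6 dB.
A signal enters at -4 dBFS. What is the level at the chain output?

-28 dBFS

Stage 1: 36 dB above -40 dBFS, reduced 12:1 to 3 dB above → -37 dBFS; +3 dB make-up → -34 dBFS.
Stage 2: -34 dBFS is at or below the -19 dBFS threshold — no compression; output -34 dBFS.
Stage 3: below threshold (-34 ≤ -9); passes unchanged; make-up brings it to -28 dBFS.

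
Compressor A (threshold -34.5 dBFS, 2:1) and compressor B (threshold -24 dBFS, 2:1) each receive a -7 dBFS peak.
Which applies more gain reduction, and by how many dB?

A, by 5.25 dB

A: 27.5 dB over, compressed to 13.75 dB over, so 13.75 dB of GR.
B: 17 dB over, compressed to 8.5 dB over, so 8.5 dB of GR.
A reduces 5.25 dB more.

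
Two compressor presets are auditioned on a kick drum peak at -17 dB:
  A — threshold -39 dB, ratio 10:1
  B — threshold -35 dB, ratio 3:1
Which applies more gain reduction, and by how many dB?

A, by 7.8 dB

A: GR = 22 − 22/10 = 19.8 dB.
B: GR = 18 − 18/3 = 12 dB.
A reduces 7.8 dB more.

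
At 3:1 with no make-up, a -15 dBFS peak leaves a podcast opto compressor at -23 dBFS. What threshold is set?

-27 dBFS

Gain reduction = -15 − (-23) = 8 dB; output overshoot = GR / (R − 1) = 8 / 2 = 4 dB.
Threshold = output − output overshoot = -23 − 4 = -27 dBFS.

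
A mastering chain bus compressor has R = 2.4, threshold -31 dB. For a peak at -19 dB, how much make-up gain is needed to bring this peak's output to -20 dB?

Overshoot 12 dB → 12/2.4 = 5 dB after compression, so the compressed level is -31 + 5 = -26 dB.
Make-up = target − compressed = -20 − (-26) = 6 dB.

6 dB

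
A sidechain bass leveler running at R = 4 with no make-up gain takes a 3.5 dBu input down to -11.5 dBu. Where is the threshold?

Gain reduction = 3.5 − (-11.5) = 15 dB; output overshoot = GR / (R − 1) = 15 / 3 = 5 dB.
Threshold = output − output overshoot = -11.5 − 5 = -16.5 dBu.

-16.5 dBu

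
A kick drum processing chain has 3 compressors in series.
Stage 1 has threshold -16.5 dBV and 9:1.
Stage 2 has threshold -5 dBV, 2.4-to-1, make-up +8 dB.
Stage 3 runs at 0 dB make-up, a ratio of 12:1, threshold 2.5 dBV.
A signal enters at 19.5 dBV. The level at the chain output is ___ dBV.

-4.5 dBV

Stage 1: 36 dB above -16.5 dBV, reduced 9:1 to 4 dB above → -12.5 dBV.
Stage 2: -12.5 dBV ≤ -5 dBV, so stage 2 doesn't engage; make-up brings it to -4.5 dBV.
Stage 3: -4.5 dBV is at or below the 2.5 dBV threshold — no compression; output -4.5 dBV.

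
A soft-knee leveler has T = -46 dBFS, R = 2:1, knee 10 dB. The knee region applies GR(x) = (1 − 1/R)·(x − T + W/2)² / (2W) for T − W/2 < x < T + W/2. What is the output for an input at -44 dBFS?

-45.225 dBFS

x − T + W/2 = -44 − (-46) + 5 = 7.
GR = (1 − 1/2) × 7² / 20 = 0.5 × 49 / 20 = 1.225 dB.
Output = -44 − 1.225 = -45.225 dBFS.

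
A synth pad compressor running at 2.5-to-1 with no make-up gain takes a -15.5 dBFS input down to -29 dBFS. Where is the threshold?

Input is 22.5 dB above T (since output overshoot × R = input overshoot: (-29 − T)·2.5 = -15.5 − T gives T = -38 dBFS).
Check: -38 + (-15.5 − (-38))/2.5 = -38 + 9 = -29 dBFS. ✓

-38 dBFS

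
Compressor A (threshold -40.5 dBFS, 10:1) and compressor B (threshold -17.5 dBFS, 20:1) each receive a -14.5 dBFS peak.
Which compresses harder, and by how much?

A: overshoot 26 dB → output overshoot 2.6 dB → GR 23.4 dB.
B: overshoot 3 dB → output overshoot 0.15 dB → GR 2.85 dB.
A reduces 20.55 dB more.

A, by 20.55 dB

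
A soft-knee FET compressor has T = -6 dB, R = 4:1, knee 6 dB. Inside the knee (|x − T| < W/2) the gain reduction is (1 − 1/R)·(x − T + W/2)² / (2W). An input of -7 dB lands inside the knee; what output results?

x − T + W/2 = -7 − (-6) + 3 = 2.
GR = (1 − 1/4) × 2² / 12 = 0.75 × 4 / 12 = 0.25 dB.
Output = -7 − 0.25 = -7.25 dB.

-7.25 dB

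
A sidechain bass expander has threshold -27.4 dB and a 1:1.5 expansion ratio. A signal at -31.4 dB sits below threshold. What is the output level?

Undershoot = (-27.4) − (-31.4) = 4 dB.
At 1:1.5, that expands to 6 dB under threshold.
Output = -27.4 − 6 = -33.4 dB.

-33.4 dB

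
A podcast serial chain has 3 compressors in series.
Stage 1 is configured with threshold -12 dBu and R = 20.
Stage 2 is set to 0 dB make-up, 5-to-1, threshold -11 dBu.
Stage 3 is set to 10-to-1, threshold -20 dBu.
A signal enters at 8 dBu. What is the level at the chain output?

-19.1 dBu

Stage 1: 20 dB above -12 dBu, reduced 20:1 to 1 dB above → -11 dBu.
Stage 2: -11 dBu is at or below the -11 dBu threshold — no compression; output -11 dBu.
Stage 3: 9 dB above -20 dBu, reduced 10:1 to 0.9 dB above → -19.1 dBu.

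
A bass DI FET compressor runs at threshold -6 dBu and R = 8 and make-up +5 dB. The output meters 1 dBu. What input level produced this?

10 dBu

Stripping the +5 dB make-up gives -4 dBu at the gain stage.
That's 2 dB above the -6 dBu threshold.
Input overshoot = R × output overshoot = 16 dB → input = -6 + 16 = 10 dBu.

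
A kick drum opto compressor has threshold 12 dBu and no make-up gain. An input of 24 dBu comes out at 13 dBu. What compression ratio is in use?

Input overshoot = 24 − 12 = 12 dB; output overshoot = 13 − 12 = 1 dB.
Ratio = 12 / 1 = 12.

12:1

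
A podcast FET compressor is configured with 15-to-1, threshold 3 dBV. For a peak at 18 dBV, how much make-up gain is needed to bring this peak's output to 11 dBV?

7 dB

The peak compresses to 3 + 15/15 = 4 dBV.
To reach 11 dBV requires 11 − 4 = 7 dB of make-up.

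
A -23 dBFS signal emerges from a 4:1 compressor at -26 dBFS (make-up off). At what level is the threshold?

Gain reduction = -23 − (-26) = 3 dB; output overshoot = GR / (R − 1) = 3 / 3 = 1 dB.
Threshold = output − output overshoot = -26 − 1 = -27 dBFS.

-27 dBFS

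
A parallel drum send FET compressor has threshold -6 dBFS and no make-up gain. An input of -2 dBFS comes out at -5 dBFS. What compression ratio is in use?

4:1

Input overshoot = -2 − (-6) = 4 dB; output overshoot = -5 − (-6) = 1 dB.
Ratio = 4 / 1 = 4.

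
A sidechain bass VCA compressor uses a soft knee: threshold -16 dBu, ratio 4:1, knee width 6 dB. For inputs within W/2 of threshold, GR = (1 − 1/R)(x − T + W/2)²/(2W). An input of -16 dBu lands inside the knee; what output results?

-16.5625 dBu

x − T + W/2 = -16 − (-16) + 3 = 3.
GR = (1 − 1/4) × 3² / 12 = 0.75 × 9 / 12 = 0.5625 dB.
Output = -16 − 0.5625 = -16.5625 dBu.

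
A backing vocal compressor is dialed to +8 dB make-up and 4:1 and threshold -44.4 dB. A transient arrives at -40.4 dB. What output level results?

-40.4 dB sits 4 dB over threshold.
The 4 dB excess becomes 1 dB after 4:1 reduction.
That puts the output at -43.4 dB; make-up adds 8 dB, giving -35.4 dB.

-35.4 dB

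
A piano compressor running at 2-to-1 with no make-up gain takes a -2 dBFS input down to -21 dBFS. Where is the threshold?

Let T be the threshold. Output overshoot = (input overshoot)/R, so -21 − T = (-2 − T)/2.
2·(-21 − T) = -2 − T → 1·T = -42 − (-2) = -40.
T = -40/1 = -40 dBFS.

-40 dBFS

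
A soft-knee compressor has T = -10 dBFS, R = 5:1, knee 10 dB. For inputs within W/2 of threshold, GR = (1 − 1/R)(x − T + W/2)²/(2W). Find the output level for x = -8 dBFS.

-9.96 dBFS

x − T + W/2 = -8 − (-10) + 5 = 7.
GR = (1 − 1/5) × 7² / 20 = 0.8 × 49 / 20 = 1.96 dB.
Output = -8 − 1.96 = -9.96 dBFS.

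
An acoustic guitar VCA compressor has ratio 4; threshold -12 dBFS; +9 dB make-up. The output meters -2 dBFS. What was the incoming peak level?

Before make-up, the level was -2 − 9 = -11 dBFS.
That's 1 dB above the -12 dBFS threshold.
Before 4:1 compression the overshoot was 1 × 4 = 4 dB, so input = -12 + 4 = -8 dBFS.

-8 dBFS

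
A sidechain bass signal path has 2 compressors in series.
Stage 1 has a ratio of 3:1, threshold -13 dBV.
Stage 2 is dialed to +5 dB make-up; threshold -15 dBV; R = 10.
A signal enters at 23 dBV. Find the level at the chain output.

-8.6 dBV

Stage 1: overshoot 36 dB → 36/3 = 12 dB → -1 dBV.
Stage 2: overshoot 14 dB → 14/10 = 1.4 dB → -13.6 dBV; +5 dB make-up → -8.6 dBV.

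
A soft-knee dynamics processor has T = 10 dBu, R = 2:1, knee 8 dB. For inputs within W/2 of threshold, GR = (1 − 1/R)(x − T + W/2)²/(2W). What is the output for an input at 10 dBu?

9.5 dBu

x − T + W/2 = 10 − 10 + 4 = 4.
GR = (1 − 1/2) × 4² / 16 = 0.5 × 16 / 16 = 0.5 dB.
Output = 10 − 0.5 = 9.5 dBu.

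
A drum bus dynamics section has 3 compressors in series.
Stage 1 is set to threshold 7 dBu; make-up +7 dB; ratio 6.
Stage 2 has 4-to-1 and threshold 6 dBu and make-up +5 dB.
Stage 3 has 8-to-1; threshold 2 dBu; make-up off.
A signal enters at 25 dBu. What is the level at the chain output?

3.46875 dBu

Stage 1: 18 dB above 7 dBu, reduced 6:1 to 3 dB above → 10 dBu; +7 dB make-up → 17 dBu.
Stage 2: 17 dBu is 11 dB over 6 dBu; at 4:1 that becomes 2.75 dB over, giving 8.75 dBu; +5 dB make-up → 13.75 dBu.
Stage 3: overshoot 11.75 dB → 11.75/8 = 1.46875 dB → 3.46875 dBu.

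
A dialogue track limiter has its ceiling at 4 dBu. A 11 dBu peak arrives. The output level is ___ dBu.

4 dBu

At ∞:1, everything above 4 dBu is held at the ceiling.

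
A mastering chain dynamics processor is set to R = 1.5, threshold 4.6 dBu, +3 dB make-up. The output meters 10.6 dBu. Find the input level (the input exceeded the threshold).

Stripping the +3 dB make-up gives 7.6 dBu at the gain stage.
The compressed level sits 7.6 − 4.6 = 3 dB over threshold.
Undo the ratio: input overshoot = 3 × 1.5 = 4.5 dB, giving input = 9.1 dBu.

9.1 dBu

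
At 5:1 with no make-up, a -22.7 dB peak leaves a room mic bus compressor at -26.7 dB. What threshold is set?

Input is 5 dB above T (since output overshoot × R = input overshoot: (-26.7 − T)·5 = -22.7 − T gives T = -27.7 dB).
Check: -27.7 + (-22.7 − (-27.7))/5 = -27.7 + 1 = -26.7 dB. ✓

-27.7 dB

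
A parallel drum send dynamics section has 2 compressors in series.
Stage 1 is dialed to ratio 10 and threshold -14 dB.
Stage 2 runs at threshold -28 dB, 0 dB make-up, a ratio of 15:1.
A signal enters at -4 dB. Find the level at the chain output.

-27 dB

Stage 1: 10 dB above -14 dB, reduced 10:1 to 1 dB above → -13 dB.
Stage 2: overshoot 15 dB → 15/15 = 1 dB → -27 dB.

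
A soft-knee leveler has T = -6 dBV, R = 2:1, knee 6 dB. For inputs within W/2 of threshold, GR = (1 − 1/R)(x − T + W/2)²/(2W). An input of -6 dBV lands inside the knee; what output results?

-6.375 dBV

x − T + W/2 = -6 − (-6) + 3 = 3.
GR = (1 − 1/2) × 3² / 12 = 0.5 × 9 / 12 = 0.375 dB.
Output = -6 − 0.375 = -6.375 dBV.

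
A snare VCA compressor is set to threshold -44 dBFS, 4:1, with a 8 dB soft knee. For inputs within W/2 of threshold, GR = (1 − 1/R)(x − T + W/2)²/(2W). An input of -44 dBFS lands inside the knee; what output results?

x − T + W/2 = -44 − (-44) + 4 = 4.
GR = (1 − 1/4) × 4² / 16 = 0.75 × 16 / 16 = 0.75 dB.
Output = -44 − 0.75 = -44.75 dBFS.

-44.75 dBFS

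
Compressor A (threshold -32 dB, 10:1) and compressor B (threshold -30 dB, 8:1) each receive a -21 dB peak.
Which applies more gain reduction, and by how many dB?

A, by 2.025 dB

A: GR = 11 − 11/10 = 9.9 dB.
B: GR = 9 − 9/8 = 7.875 dB.
A reduces 2.025 dB more.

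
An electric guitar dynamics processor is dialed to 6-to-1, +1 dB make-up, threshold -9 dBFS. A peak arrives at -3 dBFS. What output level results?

Overshoot: -3 − (-9) = 6 dB.
6:1 compression reduces that to 6/6 = 1 dB over.
Output = -9 + 1 = -8 dBFS; make-up adds 1 dB, giving -7 dBFS.

-7 dBFS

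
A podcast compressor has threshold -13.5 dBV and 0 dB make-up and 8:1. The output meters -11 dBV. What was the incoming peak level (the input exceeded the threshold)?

6.5 dBV

Post-compression overshoot = -11 − (-13.5) = 2.5 dB.
Input overshoot = R × output overshoot = 20 dB → input = -13.5 + 20 = 6.5 dBV.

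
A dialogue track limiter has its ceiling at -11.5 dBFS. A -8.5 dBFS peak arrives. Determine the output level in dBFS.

-11.5 dBFS

The limiter clamps the peak to its -11.5 dBFS ceiling.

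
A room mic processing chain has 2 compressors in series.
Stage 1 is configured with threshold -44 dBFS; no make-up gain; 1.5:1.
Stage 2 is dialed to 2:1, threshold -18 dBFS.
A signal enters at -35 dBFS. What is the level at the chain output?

-38 dBFS

Stage 1: -35 dBFS is 9 dB over -44 dBFS; at 1.5:1 that becomes 6 dB over, giving -38 dBFS.
Stage 2: -38 dBFS ≤ -18 dBFS, so stage 2 doesn't engage; output -38 dBFS.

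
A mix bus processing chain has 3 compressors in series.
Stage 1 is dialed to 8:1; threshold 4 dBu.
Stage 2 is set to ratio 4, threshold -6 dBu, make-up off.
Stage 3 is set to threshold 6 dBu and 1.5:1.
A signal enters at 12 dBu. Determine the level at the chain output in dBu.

Stage 1: 12 dBu is 8 dB over 4 dBu; at 8:1 that becomes 1 dB over, giving 5 dBu.
Stage 2: overshoot 11 dB → 11/4 = 2.75 dB → -3.25 dBu.
Stage 3: -3.25 dBu ≤ 6 dBu, so stage 3 doesn't engage; output -3.25 dBu.

-3.25 dBu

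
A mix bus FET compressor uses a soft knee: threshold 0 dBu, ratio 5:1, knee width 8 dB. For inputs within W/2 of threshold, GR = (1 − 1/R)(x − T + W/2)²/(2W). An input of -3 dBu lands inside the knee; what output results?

-3.05 dBu

x − T + W/2 = -3 − 0 + 4 = 1.
GR = (1 − 1/5) × 1² / 16 = 0.8 × 1 / 16 = 0.05 dB.
Output = -3 − 0.05 = -3.05 dBu.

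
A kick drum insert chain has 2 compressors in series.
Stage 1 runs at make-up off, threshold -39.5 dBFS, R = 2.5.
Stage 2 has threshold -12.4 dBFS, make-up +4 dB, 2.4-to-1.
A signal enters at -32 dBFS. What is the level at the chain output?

Stage 1: 7.5 dB above -39.5 dBFS, reduced 2.5:1 to 3 dB above → -36.5 dBFS.
Stage 2: below threshold (-36.5 ≤ -12.4); passes unchanged; make-up brings it to -32.5 dBFS.

-32.5 dBFS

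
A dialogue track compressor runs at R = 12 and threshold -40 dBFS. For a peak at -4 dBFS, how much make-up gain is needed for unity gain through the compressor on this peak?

33 dB

The peak compresses to -40 + 36/12 = -37 dBFS.
To reach -4 dBFS requires -4 − (-37) = 33 dB of make-up.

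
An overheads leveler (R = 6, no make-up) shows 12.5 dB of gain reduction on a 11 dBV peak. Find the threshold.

-4 dBV

Input is 15 dB above T (since output overshoot × R = input overshoot: (-1.5 − T)·6 = 11 − T gives T = -4 dBV).
Check: -4 + (11 − (-4))/6 = -4 + 2.5 = -1.5 dBV. ✓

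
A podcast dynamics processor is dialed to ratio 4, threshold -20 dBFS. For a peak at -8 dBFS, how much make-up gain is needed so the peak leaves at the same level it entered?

9 dB

Without make-up, output = threshold + overshoot/4 = -20 + 3 = -17 dBFS.
Gap to target: 9 dB.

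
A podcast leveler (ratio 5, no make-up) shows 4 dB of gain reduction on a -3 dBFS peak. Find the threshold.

-8 dBFS

Gain reduction = -3 − (-7) = 4 dB; output overshoot = GR / (R − 1) = 4 / 4 = 1 dB.
Threshold = output − output overshoot = -7 − 1 = -8 dBFS.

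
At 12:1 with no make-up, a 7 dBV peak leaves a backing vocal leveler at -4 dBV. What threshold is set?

-5 dBV

Input is 12 dB above T (since output overshoot × R = input overshoot: (-4 − T)·12 = 7 − T gives T = -5 dBV).
Check: -5 + (7 − (-5))/12 = -5 + 1 = -4 dBV. ✓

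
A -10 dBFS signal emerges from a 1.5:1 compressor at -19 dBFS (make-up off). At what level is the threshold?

Gain reduction = -10 − (-19) = 9 dB; output overshoot = GR / (R − 1) = 9 / 0.5 = 18 dB.
Threshold = output − output overshoot = -19 − 18 = -37 dBFS.

-37 dBFS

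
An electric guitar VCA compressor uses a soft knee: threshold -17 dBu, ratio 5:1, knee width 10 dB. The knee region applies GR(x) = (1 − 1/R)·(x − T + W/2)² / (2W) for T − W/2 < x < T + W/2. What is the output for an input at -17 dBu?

x − T + W/2 = -17 − (-17) + 5 = 5.
GR = (1 − 1/5) × 5² / 20 = 0.8 × 25 / 20 = 1 dB.
Output = -17 − 1 = -18 dBu.

-18 dBu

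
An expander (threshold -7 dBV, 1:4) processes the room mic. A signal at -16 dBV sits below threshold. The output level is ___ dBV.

-43 dBV

Undershoot = (-7) − (-16) = 9 dB.
At 1:4, that expands to 36 dB under threshold.
Output = -7 − 36 = -43 dBV.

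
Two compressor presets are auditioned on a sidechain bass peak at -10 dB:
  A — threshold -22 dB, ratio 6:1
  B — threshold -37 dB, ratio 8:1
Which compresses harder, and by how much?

B, by 13.625 dB

A: GR = 12 − 12/6 = 10 dB.
B: GR = 27 − 27/8 = 23.625 dB.
B reduces 13.625 dB more.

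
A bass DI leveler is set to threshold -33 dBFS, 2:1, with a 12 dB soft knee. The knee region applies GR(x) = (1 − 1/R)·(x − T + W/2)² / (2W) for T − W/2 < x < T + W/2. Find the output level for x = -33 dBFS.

x − T + W/2 = -33 − (-33) + 6 = 6.
GR = (1 − 1/2) × 6² / 24 = 0.5 × 36 / 24 = 0.75 dB.
Output = -33 − 0.75 = -33.75 dBFS.

-33.75 dBFS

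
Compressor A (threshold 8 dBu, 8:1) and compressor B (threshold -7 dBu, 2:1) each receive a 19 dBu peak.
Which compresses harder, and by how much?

B, by 3.375 dB

A: overshoot 11 dB → output overshoot 1.375 dB → GR 9.625 dB.
B: overshoot 26 dB → output overshoot 13 dB → GR 13 dB.
B reduces 3.375 dB more.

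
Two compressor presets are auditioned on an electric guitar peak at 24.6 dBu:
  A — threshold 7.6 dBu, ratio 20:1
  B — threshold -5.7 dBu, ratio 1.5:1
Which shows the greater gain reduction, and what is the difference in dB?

A, by 6.05 dB

A: 17 dB over, compressed to 0.85 dB over, so 16.15 dB of GR.
B: 30.3 dB over, compressed to 20.2 dB over, so 10.1 dB of GR.
A reduces 6.05 dB more.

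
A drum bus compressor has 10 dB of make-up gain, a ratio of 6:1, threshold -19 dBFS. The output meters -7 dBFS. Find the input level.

Stripping the +10 dB make-up gives -17 dBFS at the gain stage.
That's 2 dB above the -19 dBFS threshold.
Before 6:1 compression the overshoot was 2 × 6 = 12 dB, so input = -19 + 12 = -7 dBFS.

-7 dBFS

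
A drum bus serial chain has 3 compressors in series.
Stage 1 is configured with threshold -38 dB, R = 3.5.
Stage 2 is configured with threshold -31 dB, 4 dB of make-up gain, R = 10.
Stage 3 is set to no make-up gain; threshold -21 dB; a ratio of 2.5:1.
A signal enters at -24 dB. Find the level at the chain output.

Stage 1: -24 dB is 14 dB over -38 dB; at 3.5:1 that becomes 4 dB over, giving -34 dB.
Stage 2: below threshold (-34 ≤ -31); passes unchanged; make-up brings it to -30 dB.
Stage 3: -30 dB ≤ -21 dB, so stage 3 doesn't engage; output -30 dB.

-30 dB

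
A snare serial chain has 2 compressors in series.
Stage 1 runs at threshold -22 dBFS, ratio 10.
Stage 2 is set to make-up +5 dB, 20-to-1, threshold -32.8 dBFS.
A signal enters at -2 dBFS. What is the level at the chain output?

-27.16 dBFS

Stage 1: overshoot 20 dB → 20/10 = 2 dB → -20 dBFS.
Stage 2: -20 dBFS is 12.8 dB over -32.8 dBFS; at 20:1 that becomes 0.64 dB over, giving -32.16 dBFS; +5 dB make-up → -27.16 dBFS.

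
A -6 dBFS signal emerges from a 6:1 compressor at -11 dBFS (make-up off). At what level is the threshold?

Let T be the threshold. Output overshoot = (input overshoot)/R, so -11 − T = (-6 − T)/6.
6·(-11 − T) = -6 − T → 5·T = -66 − (-6) = -60.
T = -60/5 = -12 dBFS.

-12 dBFS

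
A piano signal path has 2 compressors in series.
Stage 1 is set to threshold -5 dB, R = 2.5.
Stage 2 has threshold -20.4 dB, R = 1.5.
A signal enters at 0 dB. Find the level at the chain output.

Stage 1: 5 dB above -5 dB, reduced 2.5:1 to 2 dB above → -3 dB.
Stage 2: -3 dB is 17.4 dB over -20.4 dB; at 1.5:1 that becomes 11.6 dB over, giving -8.8 dB.

-8.8 dB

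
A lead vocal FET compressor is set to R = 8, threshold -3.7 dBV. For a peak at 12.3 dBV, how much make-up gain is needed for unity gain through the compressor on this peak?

14 dB

Overshoot 16 dB → 16/8 = 2 dB after compression, so the compressed level is -3.7 + 2 = -1.7 dBV.
Make-up = target − compressed = 12.3 − (-1.7) = 14 dB.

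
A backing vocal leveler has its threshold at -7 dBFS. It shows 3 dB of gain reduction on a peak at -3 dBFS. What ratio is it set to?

Input overshoot = -3 − (-7) = 4 dB.
Output overshoot = 4 − 3 = 1 dB.
Ratio = input overshoot / output overshoot = 4 / 1 = 4.

4:1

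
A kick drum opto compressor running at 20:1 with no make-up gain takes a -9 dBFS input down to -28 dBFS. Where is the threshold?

-29 dBFS

Let T be the threshold. Output overshoot = (input overshoot)/R, so -28 − T = (-9 − T)/20.
20·(-28 − T) = -9 − T → 19·T = -560 − (-9) = -551.
T = -551/19 = -29 dBFS.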